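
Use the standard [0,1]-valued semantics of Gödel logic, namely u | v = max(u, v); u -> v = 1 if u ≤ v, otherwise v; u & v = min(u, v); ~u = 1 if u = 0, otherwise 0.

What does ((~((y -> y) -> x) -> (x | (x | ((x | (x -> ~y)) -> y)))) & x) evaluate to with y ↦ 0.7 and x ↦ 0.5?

(y -> y): 0.7 ≤ 0.7, so result = 1
((y -> y) -> x): 1 > 0.5, so result = 0.5
~((y -> y) -> x): Gödel ¬ of 0.5 = 0 (operand ≠ 0)
~y: Gödel ¬ of 0.7 = 0 (operand ≠ 0)
(x -> ~y): 0.5 > 0, so result = 0
(x | (x -> ~y)) = max(0.5, 0) = 0.5
((x | (x -> ~y)) -> y): 0.5 ≤ 0.7, so result = 1
(x | ((x | (x -> ~y)) -> y)) = max(0.5, 1) = 1
(x | (x | ((x | (x -> ~y)) -> y))) = max(0.5, 1) = 1
(~((y -> y) -> x) -> (x | (x | ((x | (x -> ~y)) -> y)))): 0 ≤ 1, so result = 1
((~((y -> y) -> x) -> (x | (x | ((x | (x -> ~y)) -> y)))) & x) = min(1, 0.5) = 0.5

0.50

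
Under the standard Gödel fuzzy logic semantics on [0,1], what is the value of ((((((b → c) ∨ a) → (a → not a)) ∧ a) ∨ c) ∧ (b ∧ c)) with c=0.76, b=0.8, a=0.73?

(b → c): 0.8 > 0.76, so result = 0.76
((b → c) ∨ a) = max(0.76, 0.73) = 0.76
not a: Gödel ¬ of 0.73 = 0 (operand ≠ 0)
(a → not a): 0.73 > 0, so result = 0
(((b → c) ∨ a) → (a → not a)): 0.76 > 0, so result = 0
((((b → c) ∨ a) → (a → not a)) ∧ a) = min(0, 0.73) = 0
(((((b → c) ∨ a) → (a → not a)) ∧ a) ∨ c) = max(0, 0.76) = 0.76
(b ∧ c) = min(0.8, 0.76) = 0.76
((((((b → c) ∨ a) → (a → not a)) ∧ a) ∨ c) ∧ (b ∧ c)) = min(0.76, 0.76) = 0.76

0.76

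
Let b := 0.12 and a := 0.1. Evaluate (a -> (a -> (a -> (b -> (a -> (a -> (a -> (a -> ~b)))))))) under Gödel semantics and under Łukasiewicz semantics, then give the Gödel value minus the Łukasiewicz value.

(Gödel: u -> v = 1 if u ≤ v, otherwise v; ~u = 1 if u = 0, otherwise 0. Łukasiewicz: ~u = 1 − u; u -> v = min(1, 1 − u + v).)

-1.00

Gödel evaluation:
  ~b: Gödel ¬ of 0.12 = 0 (operand ≠ 0)
  (a -> ~b): 0.1 > 0, so result = 0
  (a -> (a -> ~b)): 0.1 > 0, so result = 0
  (a -> (a -> (a -> ~b))): 0.1 > 0, so result = 0
  (a -> (a -> (a -> (a -> ~b)))): 0.1 > 0, so result = 0
  (b -> (a -> (a -> (a -> (a -> ~b))))): 0.12 > 0, so result = 0
  (a -> (b -> (a -> (a -> (a -> (a -> ~b)))))): 0.1 > 0, so result = 0
  (a -> (a -> (b -> (a -> (a -> (a -> (a -> ~b))))))): 0.1 > 0, so result = 0
  (a -> (a -> (a -> (b -> (a -> (a -> (a -> (a -> ~b)))))))): 0.1 > 0, so result = 0
  Gödel value = 0
Łukasiewicz evaluation:
  ~b: Łukasiewicz ¬ gives 1 − 0.12 = 0.88
  (a -> ~b): min(1, 1 − 0.1 + 0.88) = 1
  (a -> (a -> ~b)): min(1, 1 − 0.1 + 1) = 1
  (a -> (a -> (a -> ~b))): min(1, 1 − 0.1 + 1) = 1
  (a -> (a -> (a -> (a -> ~b)))): min(1, 1 − 0.1 + 1) = 1
  (b -> (a -> (a -> (a -> (a -> ~b))))): min(1, 1 − 0.12 + 1) = 1
  (a -> (b -> (a -> (a -> (a -> (a -> ~b)))))): min(1, 1 − 0.1 + 1) = 1
  (a -> (a -> (b -> (a -> (a -> (a -> (a -> ~b))))))): min(1, 1 − 0.1 + 1) = 1
  (a -> (a -> (a -> (b -> (a -> (a -> (a -> (a -> ~b)))))))): min(1, 1 − 0.1 + 1) = 1
  Łukasiewicz value = 1
Difference: 0 − 1 = -1.00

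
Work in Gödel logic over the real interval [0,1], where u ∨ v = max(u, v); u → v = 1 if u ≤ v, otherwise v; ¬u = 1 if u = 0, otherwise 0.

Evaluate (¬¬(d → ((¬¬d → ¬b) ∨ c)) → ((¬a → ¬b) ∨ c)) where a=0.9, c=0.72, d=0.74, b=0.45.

1.00

¬d: Gödel ¬ of 0.74 = 0 (operand ≠ 0)
¬¬d: Gödel ¬ of 0 = 1 (operand is 0)
¬b: Gödel ¬ of 0.45 = 0 (operand ≠ 0)
(¬¬d → ¬b): 1 > 0, so result = 0
((¬¬d → ¬b) ∨ c) = max(0, 0.72) = 0.72
(d → ((¬¬d → ¬b) ∨ c)): 0.74 > 0.72, so result = 0.72
¬(d → ((¬¬d → ¬b) ∨ c)): Gödel ¬ of 0.72 = 0 (operand ≠ 0)
¬¬(d → ((¬¬d → ¬b) ∨ c)): Gödel ¬ of 0 = 1 (operand is 0)
¬a: Gödel ¬ of 0.9 = 0 (operand ≠ 0)
¬b: Gödel ¬ of 0.45 = 0 (operand ≠ 0)
(¬a → ¬b): 0 ≤ 0, so result = 1
((¬a → ¬b) ∨ c) = max(1, 0.72) = 1
(¬¬(d → ((¬¬d → ¬b) ∨ c)) → ((¬a → ¬b) ∨ c)): 1 ≤ 1, so result = 1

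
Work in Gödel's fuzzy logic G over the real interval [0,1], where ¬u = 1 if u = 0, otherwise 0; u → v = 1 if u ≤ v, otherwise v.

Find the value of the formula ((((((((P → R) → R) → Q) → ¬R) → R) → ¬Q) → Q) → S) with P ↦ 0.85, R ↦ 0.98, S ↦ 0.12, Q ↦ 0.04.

(P → R): 0.85 ≤ 0.98, so result = 1
((P → R) → R): 1 > 0.98, so result = 0.98
(((P → R) → R) → Q): 0.98 > 0.04, so result = 0.04
¬R: Gödel ¬ of 0.98 = 0 (operand ≠ 0)
((((P → R) → R) → Q) → ¬R): 0.04 > 0, so result = 0
(((((P → R) → R) → Q) → ¬R) → R): 0 ≤ 0.98, so result = 1
¬Q: Gödel ¬ of 0.04 = 0 (operand ≠ 0)
((((((P → R) → R) → Q) → ¬R) → R) → ¬Q): 1 > 0, so result = 0
(((((((P → R) → R) → Q) → ¬R) → R) → ¬Q) → Q): 0 ≤ 0.04, so result = 1
((((((((P → R) → R) → Q) → ¬R) → R) → ¬Q) → Q) → S): 1 > 0.12, so result = 0.12

0.12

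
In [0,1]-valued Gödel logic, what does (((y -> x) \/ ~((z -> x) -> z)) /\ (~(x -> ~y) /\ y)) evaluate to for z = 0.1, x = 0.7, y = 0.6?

(y -> x): 0.6 ≤ 0.7, so result = 1
(z -> x): 0.1 ≤ 0.7, so result = 1
((z -> x) -> z): 1 > 0.1, so result = 0.1
~((z -> x) -> z): Gödel ¬ of 0.1 = 0 (operand ≠ 0)
((y -> x) \/ ~((z -> x) -> z)) = max(1, 0) = 1
~y: Gödel ¬ of 0.6 = 0 (operand ≠ 0)
(x -> ~y): 0.7 > 0, so result = 0
~(x -> ~y): Gödel ¬ of 0 = 1 (operand is 0)
(~(x -> ~y) /\ y) = min(1, 0.6) = 0.6
(((y -> x) \/ ~((z -> x) -> z)) /\ (~(x -> ~y) /\ y)) = min(1, 0.6) = 0.6

0.60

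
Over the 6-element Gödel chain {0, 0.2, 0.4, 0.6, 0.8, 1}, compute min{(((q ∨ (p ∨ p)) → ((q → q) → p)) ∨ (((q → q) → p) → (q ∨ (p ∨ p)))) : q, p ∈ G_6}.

1.00

Every assignment gives 1. For instance at q = 0, p = 0:
  (p ∨ p) = max(0, 0) = 0
  (q ∨ (p ∨ p)) = max(0, 0) = 0
  (q → q): 0 ≤ 0, so result = 1
  ((q → q) → p): 1 > 0, so result = 0
  ((q ∨ (p ∨ p)) → ((q → q) → p)): 0 ≤ 0, so result = 1
  (q → q): 0 ≤ 0, so result = 1
  ((q → q) → p): 1 > 0, so result = 0
  (p ∨ p) = max(0, 0) = 0
  (q ∨ (p ∨ p)) = max(0, 0) = 0
  (((q → q) → p) → (q ∨ (p ∨ p))): 0 ≤ 0, so result = 1
  (((q ∨ (p ∨ p)) → ((q → q) → p)) ∨ (((q → q) → p) → (q ∨ (p ∨ p)))) = max(1, 1) = 1
All 36 assignments give value 1 — the formula is a G_6-tautology.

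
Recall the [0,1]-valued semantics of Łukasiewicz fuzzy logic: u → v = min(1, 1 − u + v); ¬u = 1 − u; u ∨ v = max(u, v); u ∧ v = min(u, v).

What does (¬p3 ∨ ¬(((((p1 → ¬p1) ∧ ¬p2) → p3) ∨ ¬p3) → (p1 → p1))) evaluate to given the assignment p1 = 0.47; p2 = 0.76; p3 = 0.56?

0.44

¬p3: Łukasiewicz ¬ gives 1 − 0.56 = 0.44
¬p1: Łukasiewicz ¬ gives 1 − 0.47 = 0.53
(p1 → ¬p1): min(1, 1 − 0.47 + 0.53) = 1
¬p2: Łukasiewicz ¬ gives 1 − 0.76 = 0.24
((p1 → ¬p1) ∧ ¬p2) = min(1, 0.24) = 0.24
(((p1 → ¬p1) ∧ ¬p2) → p3): min(1, 1 − 0.24 + 0.56) = 1
¬p3: Łukasiewicz ¬ gives 1 − 0.56 = 0.44
((((p1 → ¬p1) ∧ ¬p2) → p3) ∨ ¬p3) = max(1, 0.44) = 1
(p1 → p1): min(1, 1 − 0.47 + 0.47) = 1
(((((p1 → ¬p1) ∧ ¬p2) → p3) ∨ ¬p3) → (p1 → p1)): min(1, 1 − 1 + 1) = 1
¬(((((p1 → ¬p1) ∧ ¬p2) → p3) ∨ ¬p3) → (p1 → p1)): Łukasiewicz ¬ gives 1 − 1 = 0
(¬p3 ∨ ¬(((((p1 → ¬p1) ∧ ¬p2) → p3) ∨ ¬p3) → (p1 → p1))) = max(0.44, 0) = 0.44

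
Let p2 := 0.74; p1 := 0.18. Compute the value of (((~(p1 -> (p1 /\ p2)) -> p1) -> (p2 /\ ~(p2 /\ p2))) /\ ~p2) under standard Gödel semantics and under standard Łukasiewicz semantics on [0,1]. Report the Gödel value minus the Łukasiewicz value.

Gödel evaluation:
  (p1 /\ p2) = min(0.18, 0.74) = 0.18
  (p1 -> (p1 /\ p2)): 0.18 ≤ 0.18, so result = 1
  ~(p1 -> (p1 /\ p2)): Gödel ¬ of 1 = 0 (operand ≠ 0)
  (~(p1 -> (p1 /\ p2)) -> p1): 0 ≤ 0.18, so result = 1
  (p2 /\ p2) = min(0.74, 0.74) = 0.74
  ~(p2 /\ p2): Gödel ¬ of 0.74 = 0 (operand ≠ 0)
  (p2 /\ ~(p2 /\ p2)) = min(0.74, 0) = 0
  ((~(p1 -> (p1 /\ p2)) -> p1) -> (p2 /\ ~(p2 /\ p2))): 1 > 0, so result = 0
  ~p2: Gödel ¬ of 0.74 = 0 (operand ≠ 0)
  (((~(p1 -> (p1 /\ p2)) -> p1) -> (p2 /\ ~(p2 /\ p2))) /\ ~p2) = min(0, 0) = 0
  Gödel value = 0
Łukasiewicz evaluation:
  (p1 /\ p2) = min(0.18, 0.74) = 0.18
  (p1 -> (p1 /\ p2)): min(1, 1 − 0.18 + 0.18) = 1
  ~(p1 -> (p1 /\ p2)): Łukasiewicz ¬ gives 1 − 1 = 0
  (~(p1 -> (p1 /\ p2)) -> p1): min(1, 1 − 0 + 0.18) = 1
  (p2 /\ p2) = min(0.74, 0.74) = 0.74
  ~(p2 /\ p2): Łukasiewicz ¬ gives 1 − 0.74 = 0.26
  (p2 /\ ~(p2 /\ p2)) = min(0.74, 0.26) = 0.26
  ((~(p1 -> (p1 /\ p2)) -> p1) -> (p2 /\ ~(p2 /\ p2))): min(1, 1 − 1 + 0.26) = 0.26
  ~p2: Łukasiewicz ¬ gives 1 − 0.74 = 0.26
  (((~(p1 -> (p1 /\ p2)) -> p1) -> (p2 /\ ~(p2 /\ p2))) /\ ~p2) = min(0.26, 0.26) = 0.26
  Łukasiewicz value = 0.26
Difference: 0 − 0.26 = -0.26

-0.26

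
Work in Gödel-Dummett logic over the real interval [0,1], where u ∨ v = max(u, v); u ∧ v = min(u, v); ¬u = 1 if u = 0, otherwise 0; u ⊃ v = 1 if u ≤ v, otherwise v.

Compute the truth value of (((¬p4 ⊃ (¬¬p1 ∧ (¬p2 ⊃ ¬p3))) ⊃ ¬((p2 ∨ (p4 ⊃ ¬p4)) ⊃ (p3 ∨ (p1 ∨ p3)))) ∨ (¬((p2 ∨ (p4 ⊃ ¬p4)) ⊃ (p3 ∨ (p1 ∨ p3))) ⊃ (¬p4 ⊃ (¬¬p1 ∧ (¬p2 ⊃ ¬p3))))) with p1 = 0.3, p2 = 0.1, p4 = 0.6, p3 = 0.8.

¬p4: Gödel ¬ of 0.6 = 0 (operand ≠ 0)
¬p1: Gödel ¬ of 0.3 = 0 (operand ≠ 0)
¬¬p1: Gödel ¬ of 0 = 1 (operand is 0)
¬p2: Gödel ¬ of 0.1 = 0 (operand ≠ 0)
¬p3: Gödel ¬ of 0.8 = 0 (operand ≠ 0)
(¬p2 ⊃ ¬p3): 0 ≤ 0, so result = 1
(¬¬p1 ∧ (¬p2 ⊃ ¬p3)) = min(1, 1) = 1
(¬p4 ⊃ (¬¬p1 ∧ (¬p2 ⊃ ¬p3))): 0 ≤ 1, so result = 1
¬p4: Gödel ¬ of 0.6 = 0 (operand ≠ 0)
(p4 ⊃ ¬p4): 0.6 > 0, so result = 0
(p2 ∨ (p4 ⊃ ¬p4)) = max(0.1, 0) = 0.1
(p1 ∨ p3) = max(0.3, 0.8) = 0.8
(p3 ∨ (p1 ∨ p3)) = max(0.8, 0.8) = 0.8
((p2 ∨ (p4 ⊃ ¬p4)) ⊃ (p3 ∨ (p1 ∨ p3))): 0.1 ≤ 0.8, so result = 1
¬((p2 ∨ (p4 ⊃ ¬p4)) ⊃ (p3 ∨ (p1 ∨ p3))): Gödel ¬ of 1 = 0 (operand ≠ 0)
((¬p4 ⊃ (¬¬p1 ∧ (¬p2 ⊃ ¬p3))) ⊃ ¬((p2 ∨ (p4 ⊃ ¬p4)) ⊃ (p3 ∨ (p1 ∨ p3)))): 1 > 0, so result = 0
¬p4: Gödel ¬ of 0.6 = 0 (operand ≠ 0)
(p4 ⊃ ¬p4): 0.6 > 0, so result = 0
(p2 ∨ (p4 ⊃ ¬p4)) = max(0.1, 0) = 0.1
(p1 ∨ p3) = max(0.3, 0.8) = 0.8
(p3 ∨ (p1 ∨ p3)) = max(0.8, 0.8) = 0.8
((p2 ∨ (p4 ⊃ ¬p4)) ⊃ (p3 ∨ (p1 ∨ p3))): 0.1 ≤ 0.8, so result = 1
¬((p2 ∨ (p4 ⊃ ¬p4)) ⊃ (p3 ∨ (p1 ∨ p3))): Gödel ¬ of 1 = 0 (operand ≠ 0)
¬p4: Gödel ¬ of 0.6 = 0 (operand ≠ 0)
¬p1: Gödel ¬ of 0.3 = 0 (operand ≠ 0)
¬¬p1: Gödel ¬ of 0 = 1 (operand is 0)
¬p2: Gödel ¬ of 0.1 = 0 (operand ≠ 0)
¬p3: Gödel ¬ of 0.8 = 0 (operand ≠ 0)
(¬p2 ⊃ ¬p3): 0 ≤ 0, so result = 1
(¬¬p1 ∧ (¬p2 ⊃ ¬p3)) = min(1, 1) = 1
(¬p4 ⊃ (¬¬p1 ∧ (¬p2 ⊃ ¬p3))): 0 ≤ 1, so result = 1
(¬((p2 ∨ (p4 ⊃ ¬p4)) ⊃ (p3 ∨ (p1 ∨ p3))) ⊃ (¬p4 ⊃ (¬¬p1 ∧ (¬p2 ⊃ ¬p3)))): 0 ≤ 1, so result = 1
(((¬p4 ⊃ (¬¬p1 ∧ (¬p2 ⊃ ¬p3))) ⊃ ¬((p2 ∨ (p4 ⊃ ¬p4)) ⊃ (p3 ∨ (p1 ∨ p3)))) ∨ (¬((p2 ∨ (p4 ⊃ ¬p4)) ⊃ (p3 ∨ (p1 ∨ p3))) ⊃ (¬p4 ⊃ (¬¬p1 ∧ (¬p2 ⊃ ¬p3))))) = max(0, 1) = 1

1.00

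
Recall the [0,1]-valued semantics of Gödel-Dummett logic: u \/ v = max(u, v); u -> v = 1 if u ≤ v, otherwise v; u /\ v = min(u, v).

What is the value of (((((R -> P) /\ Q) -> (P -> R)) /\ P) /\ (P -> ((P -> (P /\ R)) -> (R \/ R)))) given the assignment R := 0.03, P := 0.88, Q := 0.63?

0.03

(R -> P): 0.03 ≤ 0.88, so result = 1
((R -> P) /\ Q) = min(1, 0.63) = 0.63
(P -> R): 0.88 > 0.03, so result = 0.03
(((R -> P) /\ Q) -> (P -> R)): 0.63 > 0.03, so result = 0.03
((((R -> P) /\ Q) -> (P -> R)) /\ P) = min(0.03, 0.88) = 0.03
(P /\ R) = min(0.88, 0.03) = 0.03
(P -> (P /\ R)): 0.88 > 0.03, so result = 0.03
(R \/ R) = max(0.03, 0.03) = 0.03
((P -> (P /\ R)) -> (R \/ R)): 0.03 ≤ 0.03, so result = 1
(P -> ((P -> (P /\ R)) -> (R \/ R))): 0.88 ≤ 1, so result = 1
(((((R -> P) /\ Q) -> (P -> R)) /\ P) /\ (P -> ((P -> (P /\ R)) -> (R \/ R)))) = min(0.03, 1) = 0.03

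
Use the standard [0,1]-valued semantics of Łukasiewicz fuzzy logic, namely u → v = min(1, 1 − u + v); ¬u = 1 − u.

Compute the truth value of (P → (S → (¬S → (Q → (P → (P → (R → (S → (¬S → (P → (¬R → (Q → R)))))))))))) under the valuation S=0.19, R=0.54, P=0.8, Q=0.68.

1.00

¬S: Łukasiewicz ¬ gives 1 − 0.19 = 0.81
¬S: Łukasiewicz ¬ gives 1 − 0.19 = 0.81
¬R: Łukasiewicz ¬ gives 1 − 0.54 = 0.46
(Q → R): min(1, 1 − 0.68 + 0.54) = 0.86
(¬R → (Q → R)): min(1, 1 − 0.46 + 0.86) = 1
(P → (¬R → (Q → R))): min(1, 1 − 0.8 + 1) = 1
(¬S → (P → (¬R → (Q → R)))): min(1, 1 − 0.81 + 1) = 1
(S → (¬S → (P → (¬R → (Q → R))))): min(1, 1 − 0.19 + 1) = 1
(R → (S → (¬S → (P → (¬R → (Q → R)))))): min(1, 1 − 0.54 + 1) = 1
(P → (R → (S → (¬S → (P → (¬R → (Q → R))))))): min(1, 1 − 0.8 + 1) = 1
(P → (P → (R → (S → (¬S → (P → (¬R → (Q → R)))))))): min(1, 1 − 0.8 + 1) = 1
(Q → (P → (P → (R → (S → (¬S → (P → (¬R → (Q → R))))))))): min(1, 1 − 0.68 + 1) = 1
(¬S → (Q → (P → (P → (R → (S → (¬S → (P → (¬R → (Q → R)))))))))): min(1, 1 − 0.81 + 1) = 1
(S → (¬S → (Q → (P → (P → (R → (S → (¬S → (P → (¬R → (Q → R))))))))))): min(1, 1 − 0.19 + 1) = 1
(P → (S → (¬S → (Q → (P → (P → (R → (S → (¬S → (P → (¬R → (Q → R)))))))))))): min(1, 1 − 0.8 + 1) = 1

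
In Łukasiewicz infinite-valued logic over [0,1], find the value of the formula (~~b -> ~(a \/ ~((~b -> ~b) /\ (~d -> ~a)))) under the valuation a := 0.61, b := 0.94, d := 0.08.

~b: Łukasiewicz ¬ gives 1 − 0.94 = 0.06
~~b: Łukasiewicz ¬ gives 1 − 0.06 = 0.94
~b: Łukasiewicz ¬ gives 1 − 0.94 = 0.06
~b: Łukasiewicz ¬ gives 1 − 0.94 = 0.06
(~b -> ~b): min(1, 1 − 0.06 + 0.06) = 1
~d: Łukasiewicz ¬ gives 1 − 0.08 = 0.92
~a: Łukasiewicz ¬ gives 1 − 0.61 = 0.39
(~d -> ~a): min(1, 1 − 0.92 + 0.39) = 0.47
((~b -> ~b) /\ (~d -> ~a)) = min(1, 0.47) = 0.47
~((~b -> ~b) /\ (~d -> ~a)): Łukasiewicz ¬ gives 1 − 0.47 = 0.53
(a \/ ~((~b -> ~b) /\ (~d -> ~a))) = max(0.61, 0.53) = 0.61
~(a \/ ~((~b -> ~b) /\ (~d -> ~a))): Łukasiewicz ¬ gives 1 − 0.61 = 0.39
(~~b -> ~(a \/ ~((~b -> ~b) /\ (~d -> ~a)))): min(1, 1 − 0.94 + 0.39) = 0.45

0.45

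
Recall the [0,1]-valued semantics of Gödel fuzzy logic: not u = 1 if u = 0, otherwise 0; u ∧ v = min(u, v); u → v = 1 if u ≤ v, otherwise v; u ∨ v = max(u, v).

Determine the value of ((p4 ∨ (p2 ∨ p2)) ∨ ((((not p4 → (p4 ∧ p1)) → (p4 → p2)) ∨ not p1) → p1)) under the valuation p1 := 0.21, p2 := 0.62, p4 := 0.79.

(p2 ∨ p2) = max(0.62, 0.62) = 0.62
(p4 ∨ (p2 ∨ p2)) = max(0.79, 0.62) = 0.79
not p4: Gödel ¬ of 0.79 = 0 (operand ≠ 0)
(p4 ∧ p1) = min(0.79, 0.21) = 0.21
(not p4 → (p4 ∧ p1)): 0 ≤ 0.21, so result = 1
(p4 → p2): 0.79 > 0.62, so result = 0.62
((not p4 → (p4 ∧ p1)) → (p4 → p2)): 1 > 0.62, so result = 0.62
not p1: Gödel ¬ of 0.21 = 0 (operand ≠ 0)
(((not p4 → (p4 ∧ p1)) → (p4 → p2)) ∨ not p1) = max(0.62, 0) = 0.62
((((not p4 → (p4 ∧ p1)) → (p4 → p2)) ∨ not p1) → p1): 0.62 > 0.21, so result = 0.21
((p4 ∨ (p2 ∨ p2)) ∨ ((((not p4 → (p4 ∧ p1)) → (p4 → p2)) ∨ not p1) → p1)) = max(0.79, 0.21) = 0.79

0.79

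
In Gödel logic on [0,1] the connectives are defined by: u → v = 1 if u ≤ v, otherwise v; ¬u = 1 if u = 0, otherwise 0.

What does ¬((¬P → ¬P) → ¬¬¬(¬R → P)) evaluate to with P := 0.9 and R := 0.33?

1.00

¬P: Gödel ¬ of 0.9 = 0 (operand ≠ 0)
¬P: Gödel ¬ of 0.9 = 0 (operand ≠ 0)
(¬P → ¬P): 0 ≤ 0, so result = 1
¬R: Gödel ¬ of 0.33 = 0 (operand ≠ 0)
(¬R → P): 0 ≤ 0.9, so result = 1
¬(¬R → P): Gödel ¬ of 1 = 0 (operand ≠ 0)
¬¬(¬R → P): Gödel ¬ of 0 = 1 (operand is 0)
¬¬¬(¬R → P): Gödel ¬ of 1 = 0 (operand ≠ 0)
((¬P → ¬P) → ¬¬¬(¬R → P)): 1 > 0, so result = 0
¬((¬P → ¬P) → ¬¬¬(¬R → P)): Gödel ¬ of 0 = 1 (operand is 0)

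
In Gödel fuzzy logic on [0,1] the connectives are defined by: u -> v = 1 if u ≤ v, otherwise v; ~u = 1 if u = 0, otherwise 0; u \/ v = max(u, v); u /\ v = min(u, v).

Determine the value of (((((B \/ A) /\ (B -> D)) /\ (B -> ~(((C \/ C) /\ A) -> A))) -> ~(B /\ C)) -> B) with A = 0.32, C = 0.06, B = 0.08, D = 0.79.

0.08

(B \/ A) = max(0.08, 0.32) = 0.32
(B -> D): 0.08 ≤ 0.79, so result = 1
((B \/ A) /\ (B -> D)) = min(0.32, 1) = 0.32
(C \/ C) = max(0.06, 0.06) = 0.06
((C \/ C) /\ A) = min(0.06, 0.32) = 0.06
(((C \/ C) /\ A) -> A): 0.06 ≤ 0.32, so result = 1
~(((C \/ C) /\ A) -> A): Gödel ¬ of 1 = 0 (operand ≠ 0)
(B -> ~(((C \/ C) /\ A) -> A)): 0.08 > 0, so result = 0
(((B \/ A) /\ (B -> D)) /\ (B -> ~(((C \/ C) /\ A) -> A))) = min(0.32, 0) = 0
(B /\ C) = min(0.08, 0.06) = 0.06
~(B /\ C): Gödel ¬ of 0.06 = 0 (operand ≠ 0)
((((B \/ A) /\ (B -> D)) /\ (B -> ~(((C \/ C) /\ A) -> A))) -> ~(B /\ C)): 0 ≤ 0, so result = 1
(((((B \/ A) /\ (B -> D)) /\ (B -> ~(((C \/ C) /\ A) -> A))) -> ~(B /\ C)) -> B): 1 > 0.08, so result = 0.08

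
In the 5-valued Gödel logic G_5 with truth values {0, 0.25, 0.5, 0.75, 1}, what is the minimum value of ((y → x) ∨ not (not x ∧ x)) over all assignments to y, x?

1.00

Every assignment gives 1. For instance at y = 0, x = 0:
  (y → x): 0 ≤ 0, so result = 1
  not x: Gödel ¬ of 0 = 1 (operand is 0)
  (not x ∧ x) = min(1, 0) = 0
  not (not x ∧ x): Gödel ¬ of 0 = 1 (operand is 0)
  ((y → x) ∨ not (not x ∧ x)) = max(1, 1) = 1
All 25 assignments give value 1 — the formula is a G_5-tautology.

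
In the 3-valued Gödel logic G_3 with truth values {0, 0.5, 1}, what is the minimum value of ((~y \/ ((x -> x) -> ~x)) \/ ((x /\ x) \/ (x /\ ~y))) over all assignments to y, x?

0.50

The minimum is attained at y = 0.5, x = 0.5:
  ~y: Gödel ¬ of 0.5 = 0 (operand ≠ 0)
  (x -> x): 0.5 ≤ 0.5, so result = 1
  ~x: Gödel ¬ of 0.5 = 0 (operand ≠ 0)
  ((x -> x) -> ~x): 1 > 0, so result = 0
  (~y \/ ((x -> x) -> ~x)) = max(0, 0) = 0
  (x /\ x) = min(0.5, 0.5) = 0.5
  ~y: Gödel ¬ of 0.5 = 0 (operand ≠ 0)
  (x /\ ~y) = min(0.5, 0) = 0
  ((x /\ x) \/ (x /\ ~y)) = max(0.5, 0) = 0.5
  ((~y \/ ((x -> x) -> ~x)) \/ ((x /\ x) \/ (x /\ ~y))) = max(0, 0.5) = 0.5
Checking all 9 assignments confirms none give a value below 0.50.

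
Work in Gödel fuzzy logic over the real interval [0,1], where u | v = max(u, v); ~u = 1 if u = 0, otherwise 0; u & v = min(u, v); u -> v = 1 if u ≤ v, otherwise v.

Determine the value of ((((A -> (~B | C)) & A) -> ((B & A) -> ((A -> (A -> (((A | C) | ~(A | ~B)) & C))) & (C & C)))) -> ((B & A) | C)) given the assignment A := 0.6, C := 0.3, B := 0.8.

~B: Gödel ¬ of 0.8 = 0 (operand ≠ 0)
(~B | C) = max(0, 0.3) = 0.3
(A -> (~B | C)): 0.6 > 0.3, so result = 0.3
((A -> (~B | C)) & A) = min(0.3, 0.6) = 0.3
(B & A) = min(0.8, 0.6) = 0.6
(A | C) = max(0.6, 0.3) = 0.6
~B: Gödel ¬ of 0.8 = 0 (operand ≠ 0)
(A | ~B) = max(0.6, 0) = 0.6
~(A | ~B): Gödel ¬ of 0.6 = 0 (operand ≠ 0)
((A | C) | ~(A | ~B)) = max(0.6, 0) = 0.6
(((A | C) | ~(A | ~B)) & C) = min(0.6, 0.3) = 0.3
(A -> (((A | C) | ~(A | ~B)) & C)): 0.6 > 0.3, so result = 0.3
(A -> (A -> (((A | C) | ~(A | ~B)) & C))): 0.6 > 0.3, so result = 0.3
(C & C) = min(0.3, 0.3) = 0.3
((A -> (A -> (((A | C) | ~(A | ~B)) & C))) & (C & C)) = min(0.3, 0.3) = 0.3
((B & A) -> ((A -> (A -> (((A | C) | ~(A | ~B)) & C))) & (C & C))): 0.6 > 0.3, so result = 0.3
(((A -> (~B | C)) & A) -> ((B & A) -> ((A -> (A -> (((A | C) | ~(A | ~B)) & C))) & (C & C)))): 0.3 ≤ 0.3, so result = 1
(B & A) = min(0.8, 0.6) = 0.6
((B & A) | C) = max(0.6, 0.3) = 0.6
((((A -> (~B | C)) & A) -> ((B & A) -> ((A -> (A -> (((A | C) | ~(A | ~B)) & C))) & (C & C)))) -> ((B & A) | C)): 1 > 0.6, so result = 0.6

0.60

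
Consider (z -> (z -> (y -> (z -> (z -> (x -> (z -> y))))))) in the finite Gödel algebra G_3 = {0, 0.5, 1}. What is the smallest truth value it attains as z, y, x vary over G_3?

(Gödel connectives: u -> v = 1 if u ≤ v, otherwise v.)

1.00

Every assignment gives 1. For instance at z = 0, y = 0, x = 0:
  (z -> y): 0 ≤ 0, so result = 1
  (x -> (z -> y)): 0 ≤ 1, so result = 1
  (z -> (x -> (z -> y))): 0 ≤ 1, so result = 1
  (z -> (z -> (x -> (z -> y)))): 0 ≤ 1, so result = 1
  (y -> (z -> (z -> (x -> (z -> y))))): 0 ≤ 1, so result = 1
  (z -> (y -> (z -> (z -> (x -> (z -> y)))))): 0 ≤ 1, so result = 1
  (z -> (z -> (y -> (z -> (z -> (x -> (z -> y))))))): 0 ≤ 1, so result = 1
All 27 assignments give value 1 — the formula is a G_3-tautology.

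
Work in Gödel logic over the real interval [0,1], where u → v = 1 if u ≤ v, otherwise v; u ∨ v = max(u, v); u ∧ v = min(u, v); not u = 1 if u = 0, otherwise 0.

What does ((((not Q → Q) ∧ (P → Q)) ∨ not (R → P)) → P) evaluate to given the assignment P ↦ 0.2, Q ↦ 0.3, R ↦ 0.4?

0.20

not Q: Gödel ¬ of 0.3 = 0 (operand ≠ 0)
(not Q → Q): 0 ≤ 0.3, so result = 1
(P → Q): 0.2 ≤ 0.3, so result = 1
((not Q → Q) ∧ (P → Q)) = min(1, 1) = 1
(R → P): 0.4 > 0.2, so result = 0.2
not (R → P): Gödel ¬ of 0.2 = 0 (operand ≠ 0)
(((not Q → Q) ∧ (P → Q)) ∨ not (R → P)) = max(1, 0) = 1
((((not Q → Q) ∧ (P → Q)) ∨ not (R → P)) → P): 1 > 0.2, so result = 0.2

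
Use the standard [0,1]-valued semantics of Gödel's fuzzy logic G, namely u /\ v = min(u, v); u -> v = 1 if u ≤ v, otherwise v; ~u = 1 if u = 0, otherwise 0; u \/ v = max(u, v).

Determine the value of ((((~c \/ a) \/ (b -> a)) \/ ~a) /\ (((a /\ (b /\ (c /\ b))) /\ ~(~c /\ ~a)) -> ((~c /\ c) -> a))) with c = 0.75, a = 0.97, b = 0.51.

~c: Gödel ¬ of 0.75 = 0 (operand ≠ 0)
(~c \/ a) = max(0, 0.97) = 0.97
(b -> a): 0.51 ≤ 0.97, so result = 1
((~c \/ a) \/ (b -> a)) = max(0.97, 1) = 1
~a: Gödel ¬ of 0.97 = 0 (operand ≠ 0)
(((~c \/ a) \/ (b -> a)) \/ ~a) = max(1, 0) = 1
(c /\ b) = min(0.75, 0.51) = 0.51
(b /\ (c /\ b)) = min(0.51, 0.51) = 0.51
(a /\ (b /\ (c /\ b))) = min(0.97, 0.51) = 0.51
~c: Gödel ¬ of 0.75 = 0 (operand ≠ 0)
~a: Gödel ¬ of 0.97 = 0 (operand ≠ 0)
(~c /\ ~a) = min(0, 0) = 0
~(~c /\ ~a): Gödel ¬ of 0 = 1 (operand is 0)
((a /\ (b /\ (c /\ b))) /\ ~(~c /\ ~a)) = min(0.51, 1) = 0.51
~c: Gödel ¬ of 0.75 = 0 (operand ≠ 0)
(~c /\ c) = min(0, 0.75) = 0
((~c /\ c) -> a): 0 ≤ 0.97, so result = 1
(((a /\ (b /\ (c /\ b))) /\ ~(~c /\ ~a)) -> ((~c /\ c) -> a)): 0.51 ≤ 1, so result = 1
((((~c \/ a) \/ (b -> a)) \/ ~a) /\ (((a /\ (b /\ (c /\ b))) /\ ~(~c /\ ~a)) -> ((~c /\ c) -> a))) = min(1, 1) = 1

1.00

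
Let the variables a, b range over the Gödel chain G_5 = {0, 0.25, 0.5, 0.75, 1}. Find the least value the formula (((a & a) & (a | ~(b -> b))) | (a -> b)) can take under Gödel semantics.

0.25

The minimum is attained at a = 0.25, b = 0:
  (a & a) = min(0.25, 0.25) = 0.25
  (b -> b): 0 ≤ 0, so result = 1
  ~(b -> b): Gödel ¬ of 1 = 0 (operand ≠ 0)
  (a | ~(b -> b)) = max(0.25, 0) = 0.25
  ((a & a) & (a | ~(b -> b))) = min(0.25, 0.25) = 0.25
  (a -> b): 0.25 > 0, so result = 0
  (((a & a) & (a | ~(b -> b))) | (a -> b)) = max(0.25, 0) = 0.25
Checking all 25 assignments confirms none give a value below 0.25.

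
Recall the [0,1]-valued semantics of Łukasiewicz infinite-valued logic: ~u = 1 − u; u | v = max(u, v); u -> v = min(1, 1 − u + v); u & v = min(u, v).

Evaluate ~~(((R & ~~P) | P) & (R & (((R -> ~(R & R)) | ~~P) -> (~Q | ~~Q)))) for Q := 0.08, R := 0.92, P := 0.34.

0.34

~P: Łukasiewicz ¬ gives 1 − 0.34 = 0.66
~~P: Łukasiewicz ¬ gives 1 − 0.66 = 0.34
(R & ~~P) = min(0.92, 0.34) = 0.34
((R & ~~P) | P) = max(0.34, 0.34) = 0.34
(R & R) = min(0.92, 0.92) = 0.92
~(R & R): Łukasiewicz ¬ gives 1 − 0.92 = 0.08
(R -> ~(R & R)): min(1, 1 − 0.92 + 0.08) = 0.16
~P: Łukasiewicz ¬ gives 1 − 0.34 = 0.66
~~P: Łukasiewicz ¬ gives 1 − 0.66 = 0.34
((R -> ~(R & R)) | ~~P) = max(0.16, 0.34) = 0.34
~Q: Łukasiewicz ¬ gives 1 − 0.08 = 0.92
~Q: Łukasiewicz ¬ gives 1 − 0.08 = 0.92
~~Q: Łukasiewicz ¬ gives 1 − 0.92 = 0.08
(~Q | ~~Q) = max(0.92, 0.08) = 0.92
(((R -> ~(R & R)) | ~~P) -> (~Q | ~~Q)): min(1, 1 − 0.34 + 0.92) = 1
(R & (((R -> ~(R & R)) | ~~P) -> (~Q | ~~Q))) = min(0.92, 1) = 0.92
(((R & ~~P) | P) & (R & (((R -> ~(R & R)) | ~~P) -> (~Q | ~~Q)))) = min(0.34, 0.92) = 0.34
~(((R & ~~P) | P) & (R & (((R -> ~(R & R)) | ~~P) -> (~Q | ~~Q)))): Łukasiewicz ¬ gives 1 − 0.34 = 0.66
~~(((R & ~~P) | P) & (R & (((R -> ~(R & R)) | ~~P) -> (~Q | ~~Q)))): Łukasiewicz ¬ gives 1 − 0.66 = 0.34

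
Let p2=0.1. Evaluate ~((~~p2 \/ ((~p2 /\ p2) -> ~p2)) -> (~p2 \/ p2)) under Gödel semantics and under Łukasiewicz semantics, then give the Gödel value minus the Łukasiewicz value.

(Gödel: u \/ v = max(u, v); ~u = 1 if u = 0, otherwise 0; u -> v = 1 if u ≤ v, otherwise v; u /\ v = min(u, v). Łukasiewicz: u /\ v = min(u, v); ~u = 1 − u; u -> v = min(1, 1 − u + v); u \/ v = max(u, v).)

-0.10

Gödel evaluation:
  ~p2: Gödel ¬ of 0.1 = 0 (operand ≠ 0)
  ~~p2: Gödel ¬ of 0 = 1 (operand is 0)
  ~p2: Gödel ¬ of 0.1 = 0 (operand ≠ 0)
  (~p2 /\ p2) = min(0, 0.1) = 0
  ~p2: Gödel ¬ of 0.1 = 0 (operand ≠ 0)
  ((~p2 /\ p2) -> ~p2): 0 ≤ 0, so result = 1
  (~~p2 \/ ((~p2 /\ p2) -> ~p2)) = max(1, 1) = 1
  ~p2: Gödel ¬ of 0.1 = 0 (operand ≠ 0)
  (~p2 \/ p2) = max(0, 0.1) = 0.1
  ((~~p2 \/ ((~p2 /\ p2) -> ~p2)) -> (~p2 \/ p2)): 1 > 0.1, so result = 0.1
  ~((~~p2 \/ ((~p2 /\ p2) -> ~p2)) -> (~p2 \/ p2)): Gödel ¬ of 0.1 = 0 (operand ≠ 0)
  Gödel value = 0
Łukasiewicz evaluation:
  ~p2: Łukasiewicz ¬ gives 1 − 0.1 = 0.9
  ~~p2: Łukasiewicz ¬ gives 1 − 0.9 = 0.1
  ~p2: Łukasiewicz ¬ gives 1 − 0.1 = 0.9
  (~p2 /\ p2) = min(0.9, 0.1) = 0.1
  ~p2: Łukasiewicz ¬ gives 1 − 0.1 = 0.9
  ((~p2 /\ p2) -> ~p2): min(1, 1 − 0.1 + 0.9) = 1
  (~~p2 \/ ((~p2 /\ p2) -> ~p2)) = max(0.1, 1) = 1
  ~p2: Łukasiewicz ¬ gives 1 − 0.1 = 0.9
  (~p2 \/ p2) = max(0.9, 0.1) = 0.9
  ((~~p2 \/ ((~p2 /\ p2) -> ~p2)) -> (~p2 \/ p2)): min(1, 1 − 1 + 0.9) = 0.9
  ~((~~p2 \/ ((~p2 /\ p2) -> ~p2)) -> (~p2 \/ p2)): Łukasiewicz ¬ gives 1 − 0.9 = 0.1
  Łukasiewicz value = 0.1
Difference: 0 − 0.1 = -0.10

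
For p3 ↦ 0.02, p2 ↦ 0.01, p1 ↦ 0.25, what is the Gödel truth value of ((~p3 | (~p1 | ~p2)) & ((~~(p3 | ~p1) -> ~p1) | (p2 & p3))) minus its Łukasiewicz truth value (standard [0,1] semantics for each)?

-0.99

Gödel evaluation:
  ~p3: Gödel ¬ of 0.02 = 0 (operand ≠ 0)
  ~p1: Gödel ¬ of 0.25 = 0 (operand ≠ 0)
  ~p2: Gödel ¬ of 0.01 = 0 (operand ≠ 0)
  (~p1 | ~p2) = max(0, 0) = 0
  (~p3 | (~p1 | ~p2)) = max(0, 0) = 0
  ~p1: Gödel ¬ of 0.25 = 0 (operand ≠ 0)
  (p3 | ~p1) = max(0.02, 0) = 0.02
  ~(p3 | ~p1): Gödel ¬ of 0.02 = 0 (operand ≠ 0)
  ~~(p3 | ~p1): Gödel ¬ of 0 = 1 (operand is 0)
  ~p1: Gödel ¬ of 0.25 = 0 (operand ≠ 0)
  (~~(p3 | ~p1) -> ~p1): 1 > 0, so result = 0
  (p2 & p3) = min(0.01, 0.02) = 0.01
  ((~~(p3 | ~p1) -> ~p1) | (p2 & p3)) = max(0, 0.01) = 0.01
  ((~p3 | (~p1 | ~p2)) & ((~~(p3 | ~p1) -> ~p1) | (p2 & p3))) = min(0, 0.01) = 0
  Gödel value = 0
Łukasiewicz evaluation:
  ~p3: Łukasiewicz ¬ gives 1 − 0.02 = 0.98
  ~p1: Łukasiewicz ¬ gives 1 − 0.25 = 0.75
  ~p2: Łukasiewicz ¬ gives 1 − 0.01 = 0.99
  (~p1 | ~p2) = max(0.75, 0.99) = 0.99
  (~p3 | (~p1 | ~p2)) = max(0.98, 0.99) = 0.99
  ~p1: Łukasiewicz ¬ gives 1 − 0.25 = 0.75
  (p3 | ~p1) = max(0.02, 0.75) = 0.75
  ~(p3 | ~p1): Łukasiewicz ¬ gives 1 − 0.75 = 0.25
  ~~(p3 | ~p1): Łukasiewicz ¬ gives 1 − 0.25 = 0.75
  ~p1: Łukasiewicz ¬ gives 1 − 0.25 = 0.75
  (~~(p3 | ~p1) -> ~p1): min(1, 1 − 0.75 + 0.75) = 1
  (p2 & p3) = min(0.01, 0.02) = 0.01
  ((~~(p3 | ~p1) -> ~p1) | (p2 & p3)) = max(1, 0.01) = 1
  ((~p3 | (~p1 | ~p2)) & ((~~(p3 | ~p1) -> ~p1) | (p2 & p3))) = min(0.99, 1) = 0.99
  Łukasiewicz value = 0.99
Difference: 0 − 0.99 = -0.99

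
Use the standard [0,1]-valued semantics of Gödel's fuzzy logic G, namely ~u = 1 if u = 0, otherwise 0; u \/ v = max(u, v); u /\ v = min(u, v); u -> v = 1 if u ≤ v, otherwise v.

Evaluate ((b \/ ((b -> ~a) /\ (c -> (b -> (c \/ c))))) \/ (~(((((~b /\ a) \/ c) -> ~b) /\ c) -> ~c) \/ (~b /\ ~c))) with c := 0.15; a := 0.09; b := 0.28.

~a: Gödel ¬ of 0.09 = 0 (operand ≠ 0)
(b -> ~a): 0.28 > 0, so result = 0
(c \/ c) = max(0.15, 0.15) = 0.15
(b -> (c \/ c)): 0.28 > 0.15, so result = 0.15
(c -> (b -> (c \/ c))): 0.15 ≤ 0.15, so result = 1
((b -> ~a) /\ (c -> (b -> (c \/ c)))) = min(0, 1) = 0
(b \/ ((b -> ~a) /\ (c -> (b -> (c \/ c))))) = max(0.28, 0) = 0.28
~b: Gödel ¬ of 0.28 = 0 (operand ≠ 0)
(~b /\ a) = min(0, 0.09) = 0
((~b /\ a) \/ c) = max(0, 0.15) = 0.15
~b: Gödel ¬ of 0.28 = 0 (operand ≠ 0)
(((~b /\ a) \/ c) -> ~b): 0.15 > 0, so result = 0
((((~b /\ a) \/ c) -> ~b) /\ c) = min(0, 0.15) = 0
~c: Gödel ¬ of 0.15 = 0 (operand ≠ 0)
(((((~b /\ a) \/ c) -> ~b) /\ c) -> ~c): 0 ≤ 0, so result = 1
~(((((~b /\ a) \/ c) -> ~b) /\ c) -> ~c): Gödel ¬ of 1 = 0 (operand ≠ 0)
~b: Gödel ¬ of 0.28 = 0 (operand ≠ 0)
~c: Gödel ¬ of 0.15 = 0 (operand ≠ 0)
(~b /\ ~c) = min(0, 0) = 0
(~(((((~b /\ a) \/ c) -> ~b) /\ c) -> ~c) \/ (~b /\ ~c)) = max(0, 0) = 0
((b \/ ((b -> ~a) /\ (c -> (b -> (c \/ c))))) \/ (~(((((~b /\ a) \/ c) -> ~b) /\ c) -> ~c) \/ (~b /\ ~c))) = max(0.28, 0) = 0.28

0.28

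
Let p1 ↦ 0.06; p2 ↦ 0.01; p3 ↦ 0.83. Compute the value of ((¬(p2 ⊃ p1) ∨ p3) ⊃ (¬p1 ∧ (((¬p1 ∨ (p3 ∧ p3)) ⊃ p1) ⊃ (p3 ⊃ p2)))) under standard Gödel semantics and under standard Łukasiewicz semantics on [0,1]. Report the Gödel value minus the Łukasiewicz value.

Gödel evaluation:
  (p2 ⊃ p1): 0.01 ≤ 0.06, so result = 1
  ¬(p2 ⊃ p1): Gödel ¬ of 1 = 0 (operand ≠ 0)
  (¬(p2 ⊃ p1) ∨ p3) = max(0, 0.83) = 0.83
  ¬p1: Gödel ¬ of 0.06 = 0 (operand ≠ 0)
  ¬p1: Gödel ¬ of 0.06 = 0 (operand ≠ 0)
  (p3 ∧ p3) = min(0.83, 0.83) = 0.83
  (¬p1 ∨ (p3 ∧ p3)) = max(0, 0.83) = 0.83
  ((¬p1 ∨ (p3 ∧ p3)) ⊃ p1): 0.83 > 0.06, so result = 0.06
  (p3 ⊃ p2): 0.83 > 0.01, so result = 0.01
  (((¬p1 ∨ (p3 ∧ p3)) ⊃ p1) ⊃ (p3 ⊃ p2)): 0.06 > 0.01, so result = 0.01
  (¬p1 ∧ (((¬p1 ∨ (p3 ∧ p3)) ⊃ p1) ⊃ (p3 ⊃ p2))) = min(0, 0.01) = 0
  ((¬(p2 ⊃ p1) ∨ p3) ⊃ (¬p1 ∧ (((¬p1 ∨ (p3 ∧ p3)) ⊃ p1) ⊃ (p3 ⊃ p2)))): 0.83 > 0, so result = 0
  Gödel value = 0
Łukasiewicz evaluation:
  (p2 ⊃ p1): min(1, 1 − 0.01 + 0.06) = 1
  ¬(p2 ⊃ p1): Łukasiewicz ¬ gives 1 − 1 = 0
  (¬(p2 ⊃ p1) ∨ p3) = max(0, 0.83) = 0.83
  ¬p1: Łukasiewicz ¬ gives 1 − 0.06 = 0.94
  ¬p1: Łukasiewicz ¬ gives 1 − 0.06 = 0.94
  (p3 ∧ p3) = min(0.83, 0.83) = 0.83
  (¬p1 ∨ (p3 ∧ p3)) = max(0.94, 0.83) = 0.94
  ((¬p1 ∨ (p3 ∧ p3)) ⊃ p1): min(1, 1 − 0.94 + 0.06) = 0.12
  (p3 ⊃ p2): min(1, 1 − 0.83 + 0.01) = 0.18
  (((¬p1 ∨ (p3 ∧ p3)) ⊃ p1) ⊃ (p3 ⊃ p2)): min(1, 1 − 0.12 + 0.18) = 1
  (¬p1 ∧ (((¬p1 ∨ (p3 ∧ p3)) ⊃ p1) ⊃ (p3 ⊃ p2))) = min(0.94, 1) = 0.94
  ((¬(p2 ⊃ p1) ∨ p3) ⊃ (¬p1 ∧ (((¬p1 ∨ (p3 ∧ p3)) ⊃ p1) ⊃ (p3 ⊃ p2)))): min(1, 1 − 0.83 + 0.94) = 1
  Łukasiewicz value = 1
Difference: 0 − 1 = -1.00

-1.00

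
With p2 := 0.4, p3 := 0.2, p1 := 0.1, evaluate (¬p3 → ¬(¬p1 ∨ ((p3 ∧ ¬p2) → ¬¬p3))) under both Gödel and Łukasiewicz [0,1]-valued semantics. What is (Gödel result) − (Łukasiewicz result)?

0.80

Gödel evaluation:
  ¬p3: Gödel ¬ of 0.2 = 0 (operand ≠ 0)
  ¬p1: Gödel ¬ of 0.1 = 0 (operand ≠ 0)
  ¬p2: Gödel ¬ of 0.4 = 0 (operand ≠ 0)
  (p3 ∧ ¬p2) = min(0.2, 0) = 0
  ¬p3: Gödel ¬ of 0.2 = 0 (operand ≠ 0)
  ¬¬p3: Gödel ¬ of 0 = 1 (operand is 0)
  ((p3 ∧ ¬p2) → ¬¬p3): 0 ≤ 1, so result = 1
  (¬p1 ∨ ((p3 ∧ ¬p2) → ¬¬p3)) = max(0, 1) = 1
  ¬(¬p1 ∨ ((p3 ∧ ¬p2) → ¬¬p3)): Gödel ¬ of 1 = 0 (operand ≠ 0)
  (¬p3 → ¬(¬p1 ∨ ((p3 ∧ ¬p2) → ¬¬p3))): 0 ≤ 0, so result = 1
  Gödel value = 1
Łukasiewicz evaluation:
  ¬p3: Łukasiewicz ¬ gives 1 − 0.2 = 0.8
  ¬p1: Łukasiewicz ¬ gives 1 − 0.1 = 0.9
  ¬p2: Łukasiewicz ¬ gives 1 − 0.4 = 0.6
  (p3 ∧ ¬p2) = min(0.2, 0.6) = 0.2
  ¬p3: Łukasiewicz ¬ gives 1 − 0.2 = 0.8
  ¬¬p3: Łukasiewicz ¬ gives 1 − 0.8 = 0.2
  ((p3 ∧ ¬p2) → ¬¬p3): min(1, 1 − 0.2 + 0.2) = 1
  (¬p1 ∨ ((p3 ∧ ¬p2) → ¬¬p3)) = max(0.9, 1) = 1
  ¬(¬p1 ∨ ((p3 ∧ ¬p2) → ¬¬p3)): Łukasiewicz ¬ gives 1 − 1 = 0
  (¬p3 → ¬(¬p1 ∨ ((p3 ∧ ¬p2) → ¬¬p3))): min(1, 1 − 0.8 + 0) = 0.2
  Łukasiewicz value = 0.2
Difference: 1 − 0.2 = 0.80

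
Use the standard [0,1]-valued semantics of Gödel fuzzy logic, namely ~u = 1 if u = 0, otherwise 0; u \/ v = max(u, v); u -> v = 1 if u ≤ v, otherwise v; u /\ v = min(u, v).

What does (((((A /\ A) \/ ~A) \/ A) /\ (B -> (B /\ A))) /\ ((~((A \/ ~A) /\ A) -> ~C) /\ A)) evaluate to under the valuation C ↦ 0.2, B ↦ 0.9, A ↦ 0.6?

(A /\ A) = min(0.6, 0.6) = 0.6
~A: Gödel ¬ of 0.6 = 0 (operand ≠ 0)
((A /\ A) \/ ~A) = max(0.6, 0) = 0.6
(((A /\ A) \/ ~A) \/ A) = max(0.6, 0.6) = 0.6
(B /\ A) = min(0.9, 0.6) = 0.6
(B -> (B /\ A)): 0.9 > 0.6, so result = 0.6
((((A /\ A) \/ ~A) \/ A) /\ (B -> (B /\ A))) = min(0.6, 0.6) = 0.6
~A: Gödel ¬ of 0.6 = 0 (operand ≠ 0)
(A \/ ~A) = max(0.6, 0) = 0.6
((A \/ ~A) /\ A) = min(0.6, 0.6) = 0.6
~((A \/ ~A) /\ A): Gödel ¬ of 0.6 = 0 (operand ≠ 0)
~C: Gödel ¬ of 0.2 = 0 (operand ≠ 0)
(~((A \/ ~A) /\ A) -> ~C): 0 ≤ 0, so result = 1
((~((A \/ ~A) /\ A) -> ~C) /\ A) = min(1, 0.6) = 0.6
(((((A /\ A) \/ ~A) \/ A) /\ (B -> (B /\ A))) /\ ((~((A \/ ~A) /\ A) -> ~C) /\ A)) = min(0.6, 0.6) = 0.6

0.60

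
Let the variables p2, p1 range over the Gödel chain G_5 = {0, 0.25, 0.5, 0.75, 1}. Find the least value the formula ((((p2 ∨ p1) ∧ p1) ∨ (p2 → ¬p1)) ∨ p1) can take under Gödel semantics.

0.25

The minimum is attained at p2 = 0.25, p1 = 0.25:
  (p2 ∨ p1) = max(0.25, 0.25) = 0.25
  ((p2 ∨ p1) ∧ p1) = min(0.25, 0.25) = 0.25
  ¬p1: Gödel ¬ of 0.25 = 0 (operand ≠ 0)
  (p2 → ¬p1): 0.25 > 0, so result = 0
  (((p2 ∨ p1) ∧ p1) ∨ (p2 → ¬p1)) = max(0.25, 0) = 0.25
  ((((p2 ∨ p1) ∧ p1) ∨ (p2 → ¬p1)) ∨ p1) = max(0.25, 0.25) = 0.25
Checking all 25 assignments confirms none give a value below 0.25.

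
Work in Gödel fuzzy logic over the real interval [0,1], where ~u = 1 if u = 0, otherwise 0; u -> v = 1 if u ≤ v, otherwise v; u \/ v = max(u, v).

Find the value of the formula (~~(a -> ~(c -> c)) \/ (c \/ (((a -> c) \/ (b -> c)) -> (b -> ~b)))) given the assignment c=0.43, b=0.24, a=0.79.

0.43

(c -> c): 0.43 ≤ 0.43, so result = 1
~(c -> c): Gödel ¬ of 1 = 0 (operand ≠ 0)
(a -> ~(c -> c)): 0.79 > 0, so result = 0
~(a -> ~(c -> c)): Gödel ¬ of 0 = 1 (operand is 0)
~~(a -> ~(c -> c)): Gödel ¬ of 1 = 0 (operand ≠ 0)
(a -> c): 0.79 > 0.43, so result = 0.43
(b -> c): 0.24 ≤ 0.43, so result = 1
((a -> c) \/ (b -> c)) = max(0.43, 1) = 1
~b: Gödel ¬ of 0.24 = 0 (operand ≠ 0)
(b -> ~b): 0.24 > 0, so result = 0
(((a -> c) \/ (b -> c)) -> (b -> ~b)): 1 > 0, so result = 0
(c \/ (((a -> c) \/ (b -> c)) -> (b -> ~b))) = max(0.43, 0) = 0.43
(~~(a -> ~(c -> c)) \/ (c \/ (((a -> c) \/ (b -> c)) -> (b -> ~b)))) = max(0, 0.43) = 0.43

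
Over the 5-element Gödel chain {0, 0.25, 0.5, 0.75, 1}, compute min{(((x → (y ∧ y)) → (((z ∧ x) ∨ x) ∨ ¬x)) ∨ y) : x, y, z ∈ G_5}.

The minimum is attained at x = 0.25, y = 0.25, z = 0:
  (y ∧ y) = min(0.25, 0.25) = 0.25
  (x → (y ∧ y)): 0.25 ≤ 0.25, so result = 1
  (z ∧ x) = min(0, 0.25) = 0
  ((z ∧ x) ∨ x) = max(0, 0.25) = 0.25
  ¬x: Gödel ¬ of 0.25 = 0 (operand ≠ 0)
  (((z ∧ x) ∨ x) ∨ ¬x) = max(0.25, 0) = 0.25
  ((x → (y ∧ y)) → (((z ∧ x) ∨ x) ∨ ¬x)): 1 > 0.25, so result = 0.25
  (((x → (y ∧ y)) → (((z ∧ x) ∨ x) ∨ ¬x)) ∨ y) = max(0.25, 0.25) = 0.25
Checking all 125 assignments confirms none give a value below 0.25.

0.25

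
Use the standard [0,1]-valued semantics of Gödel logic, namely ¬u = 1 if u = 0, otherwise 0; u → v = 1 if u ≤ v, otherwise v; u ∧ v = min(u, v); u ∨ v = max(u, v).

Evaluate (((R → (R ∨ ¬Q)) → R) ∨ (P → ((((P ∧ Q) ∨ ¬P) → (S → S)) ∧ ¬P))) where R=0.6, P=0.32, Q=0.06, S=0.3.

0.60

¬Q: Gödel ¬ of 0.06 = 0 (operand ≠ 0)
(R ∨ ¬Q) = max(0.6, 0) = 0.6
(R → (R ∨ ¬Q)): 0.6 ≤ 0.6, so result = 1
((R → (R ∨ ¬Q)) → R): 1 > 0.6, so result = 0.6
(P ∧ Q) = min(0.32, 0.06) = 0.06
¬P: Gödel ¬ of 0.32 = 0 (operand ≠ 0)
((P ∧ Q) ∨ ¬P) = max(0.06, 0) = 0.06
(S → S): 0.3 ≤ 0.3, so result = 1
(((P ∧ Q) ∨ ¬P) → (S → S)): 0.06 ≤ 1, so result = 1
¬P: Gödel ¬ of 0.32 = 0 (operand ≠ 0)
((((P ∧ Q) ∨ ¬P) → (S → S)) ∧ ¬P) = min(1, 0) = 0
(P → ((((P ∧ Q) ∨ ¬P) → (S → S)) ∧ ¬P)): 0.32 > 0, so result = 0
(((R → (R ∨ ¬Q)) → R) ∨ (P → ((((P ∧ Q) ∨ ¬P) → (S → S)) ∧ ¬P))) = max(0.6, 0) = 0.6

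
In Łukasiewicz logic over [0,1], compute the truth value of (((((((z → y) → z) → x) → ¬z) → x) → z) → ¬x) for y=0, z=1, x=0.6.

(z → y): min(1, 1 − 1 + 0) = 0
((z → y) → z): min(1, 1 − 0 + 1) = 1
(((z → y) → z) → x): min(1, 1 − 1 + 0.6) = 0.6
¬z: Łukasiewicz ¬ gives 1 − 1 = 0
((((z → y) → z) → x) → ¬z): min(1, 1 − 0.6 + 0) = 0.4
(((((z → y) → z) → x) → ¬z) → x): min(1, 1 − 0.4 + 0.6) = 1
((((((z → y) → z) → x) → ¬z) → x) → z): min(1, 1 − 1 + 1) = 1
¬x: Łukasiewicz ¬ gives 1 − 0.6 = 0.4
(((((((z → y) → z) → x) → ¬z) → x) → z) → ¬x): min(1, 1 − 1 + 0.4) = 0.4

0.40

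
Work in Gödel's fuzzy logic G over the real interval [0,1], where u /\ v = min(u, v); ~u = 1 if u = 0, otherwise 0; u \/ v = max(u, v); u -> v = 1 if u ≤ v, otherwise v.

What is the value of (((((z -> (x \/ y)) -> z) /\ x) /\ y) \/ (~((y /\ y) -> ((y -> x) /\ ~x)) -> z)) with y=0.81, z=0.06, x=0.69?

(x \/ y) = max(0.69, 0.81) = 0.81
(z -> (x \/ y)): 0.06 ≤ 0.81, so result = 1
((z -> (x \/ y)) -> z): 1 > 0.06, so result = 0.06
(((z -> (x \/ y)) -> z) /\ x) = min(0.06, 0.69) = 0.06
((((z -> (x \/ y)) -> z) /\ x) /\ y) = min(0.06, 0.81) = 0.06
(y /\ y) = min(0.81, 0.81) = 0.81
(y -> x): 0.81 > 0.69, so result = 0.69
~x: Gödel ¬ of 0.69 = 0 (operand ≠ 0)
((y -> x) /\ ~x) = min(0.69, 0) = 0
((y /\ y) -> ((y -> x) /\ ~x)): 0.81 > 0, so result = 0
~((y /\ y) -> ((y -> x) /\ ~x)): Gödel ¬ of 0 = 1 (operand is 0)
(~((y /\ y) -> ((y -> x) /\ ~x)) -> z): 1 > 0.06, so result = 0.06
(((((z -> (x \/ y)) -> z) /\ x) /\ y) \/ (~((y /\ y) -> ((y -> x) /\ ~x)) -> z)) = max(0.06, 0.06) = 0.06

0.06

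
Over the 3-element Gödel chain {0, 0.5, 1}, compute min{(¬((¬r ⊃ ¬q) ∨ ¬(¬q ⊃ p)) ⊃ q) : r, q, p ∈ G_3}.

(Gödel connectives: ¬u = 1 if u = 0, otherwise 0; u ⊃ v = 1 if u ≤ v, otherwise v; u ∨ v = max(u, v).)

The minimum is attained at r = 0, q = 0.5, p = 0:
  ¬r: Gödel ¬ of 0 = 1 (operand is 0)
  ¬q: Gödel ¬ of 0.5 = 0 (operand ≠ 0)
  (¬r ⊃ ¬q): 1 > 0, so result = 0
  ¬q: Gödel ¬ of 0.5 = 0 (operand ≠ 0)
  (¬q ⊃ p): 0 ≤ 0, so result = 1
  ¬(¬q ⊃ p): Gödel ¬ of 1 = 0 (operand ≠ 0)
  ((¬r ⊃ ¬q) ∨ ¬(¬q ⊃ p)) = max(0, 0) = 0
  ¬((¬r ⊃ ¬q) ∨ ¬(¬q ⊃ p)): Gödel ¬ of 0 = 1 (operand is 0)
  (¬((¬r ⊃ ¬q) ∨ ¬(¬q ⊃ p)) ⊃ q): 1 > 0.5, so result = 0.5
Checking all 27 assignments confirms none give a value below 0.50.

0.50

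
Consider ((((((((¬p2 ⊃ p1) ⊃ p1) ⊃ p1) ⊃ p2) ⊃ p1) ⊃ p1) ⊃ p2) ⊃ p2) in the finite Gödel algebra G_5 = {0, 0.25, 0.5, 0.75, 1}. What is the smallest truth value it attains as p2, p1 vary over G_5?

The minimum is attained at p2 = 0.25, p1 = 0.25:
  ¬p2: Gödel ¬ of 0.25 = 0 (operand ≠ 0)
  (¬p2 ⊃ p1): 0 ≤ 0.25, so result = 1
  ((¬p2 ⊃ p1) ⊃ p1): 1 > 0.25, so result = 0.25
  (((¬p2 ⊃ p1) ⊃ p1) ⊃ p1): 0.25 ≤ 0.25, so result = 1
  ((((¬p2 ⊃ p1) ⊃ p1) ⊃ p1) ⊃ p2): 1 > 0.25, so result = 0.25
  (((((¬p2 ⊃ p1) ⊃ p1) ⊃ p1) ⊃ p2) ⊃ p1): 0.25 ≤ 0.25, so result = 1
  ((((((¬p2 ⊃ p1) ⊃ p1) ⊃ p1) ⊃ p2) ⊃ p1) ⊃ p1): 1 > 0.25, so result = 0.25
  (((((((¬p2 ⊃ p1) ⊃ p1) ⊃ p1) ⊃ p2) ⊃ p1) ⊃ p1) ⊃ p2): 0.25 ≤ 0.25, so result = 1
  ((((((((¬p2 ⊃ p1) ⊃ p1) ⊃ p1) ⊃ p2) ⊃ p1) ⊃ p1) ⊃ p2) ⊃ p2): 1 > 0.25, so result = 0.25
Checking all 25 assignments confirms none give a value below 0.25.

0.25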